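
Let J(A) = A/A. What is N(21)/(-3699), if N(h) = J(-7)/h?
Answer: -1/77679 ≈ -1.2873e-5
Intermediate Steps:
J(A) = 1
N(h) = 1/h
N(21)/(-3699) = 1/(21*(-3699)) = (1/21)*(-1/3699) = -1/77679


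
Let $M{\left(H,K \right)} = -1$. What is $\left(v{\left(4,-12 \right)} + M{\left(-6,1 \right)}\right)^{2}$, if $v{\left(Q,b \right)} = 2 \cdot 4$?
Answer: $49$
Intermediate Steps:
$v{\left(Q,b \right)} = 8$
$\left(v{\left(4,-12 \right)} + M{\left(-6,1 \right)}\right)^{2} = \left(8 - 1\right)^{2} = 7^{2} = 49$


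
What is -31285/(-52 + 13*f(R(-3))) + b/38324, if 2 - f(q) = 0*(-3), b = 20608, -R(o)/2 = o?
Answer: 23067349/19162 ≈ 1203.8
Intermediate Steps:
R(o) = -2*o
f(q) = 2 (f(q) = 2 - 0*(-3) = 2 - 1*0 = 2 + 0 = 2)
-31285/(-52 + 13*f(R(-3))) + b/38324 = -31285/(-52 + 13*2) + 20608/38324 = -31285/(-52 + 26) + 20608*(1/38324) = -31285/(-26) + 5152/9581 = -31285*(-1/26) + 5152/9581 = 31285/26 + 5152/9581 = 23067349/19162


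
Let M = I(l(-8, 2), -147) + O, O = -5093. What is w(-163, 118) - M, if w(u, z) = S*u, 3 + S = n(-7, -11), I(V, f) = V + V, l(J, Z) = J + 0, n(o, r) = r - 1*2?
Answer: 7717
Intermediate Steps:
n(o, r) = -2 + r (n(o, r) = r - 2 = -2 + r)
l(J, Z) = J
I(V, f) = 2*V
S = -16 (S = -3 + (-2 - 11) = -3 - 13 = -16)
w(u, z) = -16*u
M = -5109 (M = 2*(-8) - 5093 = -16 - 5093 = -5109)
w(-163, 118) - M = -16*(-163) - 1*(-5109) = 2608 + 5109 = 7717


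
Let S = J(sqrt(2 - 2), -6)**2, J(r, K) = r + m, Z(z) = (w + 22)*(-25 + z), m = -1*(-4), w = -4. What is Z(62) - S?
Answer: 650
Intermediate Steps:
m = 4
Z(z) = -450 + 18*z (Z(z) = (-4 + 22)*(-25 + z) = 18*(-25 + z) = -450 + 18*z)
J(r, K) = 4 + r (J(r, K) = r + 4 = 4 + r)
S = 16 (S = (4 + sqrt(2 - 2))**2 = (4 + sqrt(0))**2 = (4 + 0)**2 = 4**2 = 16)
Z(62) - S = (-450 + 18*62) - 1*16 = (-450 + 1116) - 16 = 666 - 16 = 650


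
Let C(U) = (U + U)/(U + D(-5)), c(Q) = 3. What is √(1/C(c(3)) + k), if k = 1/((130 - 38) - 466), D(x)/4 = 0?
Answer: √17391/187 ≈ 0.70521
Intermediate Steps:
D(x) = 0 (D(x) = 4*0 = 0)
C(U) = 2 (C(U) = (U + U)/(U + 0) = (2*U)/U = 2)
k = -1/374 (k = 1/(92 - 466) = 1/(-374) = -1/374 ≈ -0.0026738)
√(1/C(c(3)) + k) = √(1/2 - 1/374) = √(½ - 1/374) = √(93/187) = √17391/187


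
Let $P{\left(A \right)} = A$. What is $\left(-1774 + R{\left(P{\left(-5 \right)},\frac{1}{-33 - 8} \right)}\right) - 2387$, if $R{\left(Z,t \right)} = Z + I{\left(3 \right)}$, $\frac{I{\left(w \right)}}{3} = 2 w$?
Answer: $-4148$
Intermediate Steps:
$I{\left(w \right)} = 6 w$ ($I{\left(w \right)} = 3 \cdot 2 w = 6 w$)
$R{\left(Z,t \right)} = 18 + Z$ ($R{\left(Z,t \right)} = Z + 6 \cdot 3 = Z + 18 = 18 + Z$)
$\left(-1774 + R{\left(P{\left(-5 \right)},\frac{1}{-33 - 8} \right)}\right) - 2387 = \left(-1774 + \left(18 - 5\right)\right) - 2387 = \left(-1774 + 13\right) - 2387 = -1761 - 2387 = -4148$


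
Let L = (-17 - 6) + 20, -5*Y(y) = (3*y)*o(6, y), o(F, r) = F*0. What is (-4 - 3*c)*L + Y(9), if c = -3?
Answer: -15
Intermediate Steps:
o(F, r) = 0
Y(y) = 0 (Y(y) = -3*y*0/5 = -⅕*0 = 0)
L = -3 (L = -23 + 20 = -3)
(-4 - 3*c)*L + Y(9) = (-4 - 3*(-3))*(-3) + 0 = (-4 + 9)*(-3) + 0 = 5*(-3) + 0 = -15 + 0 = -15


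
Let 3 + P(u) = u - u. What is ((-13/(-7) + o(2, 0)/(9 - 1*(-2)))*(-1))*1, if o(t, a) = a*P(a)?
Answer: -13/7 ≈ -1.8571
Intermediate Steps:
P(u) = -3 (P(u) = -3 + (u - u) = -3 + 0 = -3)
o(t, a) = -3*a (o(t, a) = a*(-3) = -3*a)
((-13/(-7) + o(2, 0)/(9 - 1*(-2)))*(-1))*1 = ((-13/(-7) + (-3*0)/(9 - 1*(-2)))*(-1))*1 = ((-13*(-⅐) + 0/(9 + 2))*(-1))*1 = ((13/7 + 0/11)*(-1))*1 = ((13/7 + 0*(1/11))*(-1))*1 = ((13/7 + 0)*(-1))*1 = ((13/7)*(-1))*1 = -13/7*1 = -13/7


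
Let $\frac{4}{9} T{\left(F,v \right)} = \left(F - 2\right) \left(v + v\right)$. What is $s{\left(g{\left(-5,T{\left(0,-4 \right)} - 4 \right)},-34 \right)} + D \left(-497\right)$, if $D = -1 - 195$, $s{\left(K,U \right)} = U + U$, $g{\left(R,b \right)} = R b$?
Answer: $97344$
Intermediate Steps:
$T{\left(F,v \right)} = \frac{9 v \left(-2 + F\right)}{2}$ ($T{\left(F,v \right)} = \frac{9 \left(F - 2\right) \left(v + v\right)}{4} = \frac{9 \left(-2 + F\right) 2 v}{4} = \frac{9 \cdot 2 v \left(-2 + F\right)}{4} = \frac{9 v \left(-2 + F\right)}{2}$)
$s{\left(K,U \right)} = 2 U$
$D = -196$ ($D = -1 - 195 = -196$)
$s{\left(g{\left(-5,T{\left(0,-4 \right)} - 4 \right)},-34 \right)} + D \left(-497\right) = 2 \left(-34\right) - -97412 = -68 + 97412 = 97344$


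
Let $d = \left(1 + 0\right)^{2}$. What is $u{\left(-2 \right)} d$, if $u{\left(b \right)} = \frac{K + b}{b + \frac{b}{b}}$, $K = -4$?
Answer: $6$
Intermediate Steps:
$d = 1$ ($d = 1^{2} = 1$)
$u{\left(b \right)} = \frac{-4 + b}{1 + b}$ ($u{\left(b \right)} = \frac{-4 + b}{b + \frac{b}{b}} = \frac{-4 + b}{b + 1} = \frac{-4 + b}{1 + b}$)
$u{\left(-2 \right)} d = \frac{-4 - 2}{1 - 2} \cdot 1 = \frac{1}{-1} \left(-6\right) 1 = \left(-1\right) \left(-6\right) 1 = 6 \cdot 1 = 6$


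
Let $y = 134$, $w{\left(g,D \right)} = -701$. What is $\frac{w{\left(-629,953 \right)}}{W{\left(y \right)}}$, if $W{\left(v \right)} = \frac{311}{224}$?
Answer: $- \frac{157024}{311} \approx -504.9$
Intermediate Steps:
$W{\left(v \right)} = \frac{311}{224}$ ($W{\left(v \right)} = 311 \cdot \frac{1}{224} = \frac{311}{224}$)
$\frac{w{\left(-629,953 \right)}}{W{\left(y \right)}} = - \frac{701}{\frac{311}{224}} = \left(-701\right) \frac{224}{311} = - \frac{157024}{311}$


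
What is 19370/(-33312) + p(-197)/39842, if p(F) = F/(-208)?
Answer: -5016101933/8626908576 ≈ -0.58145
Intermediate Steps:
p(F) = -F/208 (p(F) = F*(-1/208) = -F/208)
19370/(-33312) + p(-197)/39842 = 19370/(-33312) - 1/208*(-197)/39842 = 19370*(-1/33312) + (197/208)*(1/39842) = -9685/16656 + 197/8287136 = -5016101933/8626908576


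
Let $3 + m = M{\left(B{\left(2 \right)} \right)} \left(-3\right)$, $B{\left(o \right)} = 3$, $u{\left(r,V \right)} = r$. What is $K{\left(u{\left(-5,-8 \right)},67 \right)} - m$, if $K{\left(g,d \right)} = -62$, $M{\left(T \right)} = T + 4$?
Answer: $-38$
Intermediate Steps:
$M{\left(T \right)} = 4 + T$
$m = -24$ ($m = -3 + \left(4 + 3\right) \left(-3\right) = -3 + 7 \left(-3\right) = -3 - 21 = -24$)
$K{\left(u{\left(-5,-8 \right)},67 \right)} - m = -62 - -24 = -62 + 24 = -38$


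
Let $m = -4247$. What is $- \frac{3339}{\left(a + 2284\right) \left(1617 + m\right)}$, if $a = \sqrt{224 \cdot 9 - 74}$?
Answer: $\frac{635523}{1142891485} - \frac{1113 \sqrt{1942}}{4571565940} \approx 0.00054534$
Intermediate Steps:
$a = \sqrt{1942}$ ($a = \sqrt{2016 - 74} = \sqrt{1942} \approx 44.068$)
$- \frac{3339}{\left(a + 2284\right) \left(1617 + m\right)} = - \frac{3339}{\left(\sqrt{1942} + 2284\right) \left(1617 - 4247\right)} = - \frac{3339}{\left(2284 + \sqrt{1942}\right) \left(-2630\right)} = - \frac{3339}{-6006920 - 2630 \sqrt{1942}}$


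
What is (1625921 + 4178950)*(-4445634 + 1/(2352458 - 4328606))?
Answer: -999943747810889893/38748 ≈ -2.5806e+13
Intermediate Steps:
(1625921 + 4178950)*(-4445634 + 1/(2352458 - 4328606)) = 5804871*(-4445634 + 1/(-1976148)) = 5804871*(-4445634 - 1/1976148) = 5804871*(-8785230737833/1976148) = -999943747810889893/38748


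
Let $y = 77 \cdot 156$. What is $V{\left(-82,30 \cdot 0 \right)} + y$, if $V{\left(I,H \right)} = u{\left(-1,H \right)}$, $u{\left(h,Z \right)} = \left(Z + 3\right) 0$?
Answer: $12012$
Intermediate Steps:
$u{\left(h,Z \right)} = 0$ ($u{\left(h,Z \right)} = \left(3 + Z\right) 0 = 0$)
$y = 12012$
$V{\left(I,H \right)} = 0$
$V{\left(-82,30 \cdot 0 \right)} + y = 0 + 12012 = 12012$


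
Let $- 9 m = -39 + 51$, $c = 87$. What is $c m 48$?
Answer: $-5568$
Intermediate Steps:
$m = - \frac{4}{3}$ ($m = - \frac{-39 + 51}{9} = \left(- \frac{1}{9}\right) 12 = - \frac{4}{3} \approx -1.3333$)
$c m 48 = 87 \left(- \frac{4}{3}\right) 48 = \left(-116\right) 48 = -5568$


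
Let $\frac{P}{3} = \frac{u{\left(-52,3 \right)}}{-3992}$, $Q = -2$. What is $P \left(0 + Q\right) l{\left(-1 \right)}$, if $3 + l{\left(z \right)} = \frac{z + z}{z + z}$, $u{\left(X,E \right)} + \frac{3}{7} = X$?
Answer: $\frac{1101}{6986} \approx 0.1576$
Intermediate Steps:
$u{\left(X,E \right)} = - \frac{3}{7} + X$
$l{\left(z \right)} = -2$ ($l{\left(z \right)} = -3 + \frac{z + z}{z + z} = -3 + \frac{2 z}{2 z} = -3 + 2 z \frac{1}{2 z} = -3 + 1 = -2$)
$P = \frac{1101}{27944}$ ($P = 3 \frac{- \frac{3}{7} - 52}{-3992} = 3 \left(\left(- \frac{367}{7}\right) \left(- \frac{1}{3992}\right)\right) = 3 \cdot \frac{367}{27944} = \frac{1101}{27944} \approx 0.0394$)
$P \left(0 + Q\right) l{\left(-1 \right)} = \frac{1101 \left(0 - 2\right) \left(-2\right)}{27944} = \frac{1101 \left(\left(-2\right) \left(-2\right)\right)}{27944} = \frac{1101}{27944} \cdot 4 = \frac{1101}{6986}$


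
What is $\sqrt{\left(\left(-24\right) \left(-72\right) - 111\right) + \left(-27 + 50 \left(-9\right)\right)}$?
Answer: $2 \sqrt{285} \approx 33.764$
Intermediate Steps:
$\sqrt{\left(\left(-24\right) \left(-72\right) - 111\right) + \left(-27 + 50 \left(-9\right)\right)} = \sqrt{\left(1728 - 111\right) - 477} = \sqrt{1617 - 477} = \sqrt{1140} = 2 \sqrt{285}$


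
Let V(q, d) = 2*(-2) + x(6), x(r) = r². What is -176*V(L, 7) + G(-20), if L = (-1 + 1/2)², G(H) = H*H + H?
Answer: -5252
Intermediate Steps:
G(H) = H + H² (G(H) = H² + H = H + H²)
L = ¼ (L = (-1 + ½)² = (-½)² = ¼ ≈ 0.25000)
V(q, d) = 32 (V(q, d) = 2*(-2) + 6² = -4 + 36 = 32)
-176*V(L, 7) + G(-20) = -176*32 - 20*(1 - 20) = -5632 - 20*(-19) = -5632 + 380 = -5252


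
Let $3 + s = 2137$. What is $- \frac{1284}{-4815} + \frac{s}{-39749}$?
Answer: $\frac{126986}{596235} \approx 0.21298$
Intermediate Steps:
$s = 2134$ ($s = -3 + 2137 = 2134$)
$- \frac{1284}{-4815} + \frac{s}{-39749} = - \frac{1284}{-4815} + \frac{2134}{-39749} = \left(-1284\right) \left(- \frac{1}{4815}\right) + 2134 \left(- \frac{1}{39749}\right) = \frac{4}{15} - \frac{2134}{39749} = \frac{126986}{596235}$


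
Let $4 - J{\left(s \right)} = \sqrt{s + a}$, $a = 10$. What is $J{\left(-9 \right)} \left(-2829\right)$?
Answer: $-8487$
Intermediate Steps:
$J{\left(s \right)} = 4 - \sqrt{10 + s}$ ($J{\left(s \right)} = 4 - \sqrt{s + 10} = 4 - \sqrt{10 + s}$)
$J{\left(-9 \right)} \left(-2829\right) = \left(4 - \sqrt{10 - 9}\right) \left(-2829\right) = \left(4 - \sqrt{1}\right) \left(-2829\right) = \left(4 - 1\right) \left(-2829\right) = 3 \left(-2829\right) = -8487$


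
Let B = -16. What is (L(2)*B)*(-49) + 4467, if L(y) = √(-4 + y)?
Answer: 4467 + 784*I*√2 ≈ 4467.0 + 1108.7*I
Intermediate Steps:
(L(2)*B)*(-49) + 4467 = (√(-4 + 2)*(-16))*(-49) + 4467 = (√(-2)*(-16))*(-49) + 4467 = ((I*√2)*(-16))*(-49) + 4467 = -16*I*√2*(-49) + 4467 = 784*I*√2 + 4467 = 4467 + 784*I*√2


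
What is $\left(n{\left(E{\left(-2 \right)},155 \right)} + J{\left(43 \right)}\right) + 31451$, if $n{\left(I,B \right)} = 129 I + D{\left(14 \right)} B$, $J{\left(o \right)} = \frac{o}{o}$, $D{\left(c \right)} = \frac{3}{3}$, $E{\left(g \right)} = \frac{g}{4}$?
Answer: $\frac{63085}{2} \approx 31543.0$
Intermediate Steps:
$E{\left(g \right)} = \frac{g}{4}$ ($E{\left(g \right)} = g \frac{1}{4} = \frac{g}{4}$)
$D{\left(c \right)} = 1$ ($D{\left(c \right)} = 3 \cdot \frac{1}{3} = 1$)
$J{\left(o \right)} = 1$
$n{\left(I,B \right)} = B + 129 I$ ($n{\left(I,B \right)} = 129 I + 1 B = 129 I + B = B + 129 I$)
$\left(n{\left(E{\left(-2 \right)},155 \right)} + J{\left(43 \right)}\right) + 31451 = \left(\left(155 + 129 \cdot \frac{1}{4} \left(-2\right)\right) + 1\right) + 31451 = \left(\left(155 + 129 \left(- \frac{1}{2}\right)\right) + 1\right) + 31451 = \left(\left(155 - \frac{129}{2}\right) + 1\right) + 31451 = \left(\frac{181}{2} + 1\right) + 31451 = \frac{183}{2} + 31451 = \frac{63085}{2}$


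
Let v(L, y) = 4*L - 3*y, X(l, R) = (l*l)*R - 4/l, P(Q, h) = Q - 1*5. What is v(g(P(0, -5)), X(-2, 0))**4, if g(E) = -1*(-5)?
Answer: 38416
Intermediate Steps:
P(Q, h) = -5 + Q (P(Q, h) = Q - 5 = -5 + Q)
g(E) = 5
X(l, R) = -4/l + R*l**2 (X(l, R) = l**2*R - 4/l = R*l**2 - 4/l = -4/l + R*l**2)
v(L, y) = -3*y + 4*L
v(g(P(0, -5)), X(-2, 0))**4 = (-3*(-4 + 0*(-2)**3)/(-2) + 4*5)**4 = (-(-3)*(-4 + 0*(-8))/2 + 20)**4 = (-(-3)*(-4 + 0)/2 + 20)**4 = (-(-3)*(-4)/2 + 20)**4 = (-3*2 + 20)**4 = (-6 + 20)**4 = 14**4 = 38416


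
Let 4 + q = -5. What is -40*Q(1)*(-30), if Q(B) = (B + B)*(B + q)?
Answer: -19200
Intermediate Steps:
q = -9 (q = -4 - 5 = -9)
Q(B) = 2*B*(-9 + B) (Q(B) = (B + B)*(B - 9) = (2*B)*(-9 + B) = 2*B*(-9 + B))
-40*Q(1)*(-30) = -80*(-9 + 1)*(-30) = -80*(-8)*(-30) = -40*(-16)*(-30) = 640*(-30) = -19200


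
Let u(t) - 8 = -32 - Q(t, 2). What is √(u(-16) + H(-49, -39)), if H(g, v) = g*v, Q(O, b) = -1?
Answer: 4*√118 ≈ 43.451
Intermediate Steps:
u(t) = -23 (u(t) = 8 + (-32 - 1*(-1)) = 8 + (-32 + 1) = 8 - 31 = -23)
√(u(-16) + H(-49, -39)) = √(-23 - 49*(-39)) = √(-23 + 1911) = √1888 = 4*√118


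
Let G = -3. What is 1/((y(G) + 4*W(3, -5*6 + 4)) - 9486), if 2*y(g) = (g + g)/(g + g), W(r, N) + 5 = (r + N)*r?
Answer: -2/19563 ≈ -0.00010223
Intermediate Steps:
W(r, N) = -5 + r*(N + r) (W(r, N) = -5 + (r + N)*r = -5 + (N + r)*r = -5 + r*(N + r))
y(g) = ½ (y(g) = ((g + g)/(g + g))/2 = ((2*g)/((2*g)))/2 = ((2*g)*(1/(2*g)))/2 = (½)*1 = ½)
1/((y(G) + 4*W(3, -5*6 + 4)) - 9486) = 1/((½ + 4*(-5 + 3² + (-5*6 + 4)*3)) - 9486) = 1/((½ + 4*(-5 + 9 + (-30 + 4)*3)) - 9486) = 1/((½ + 4*(-5 + 9 - 26*3)) - 9486) = 1/((½ + 4*(-5 + 9 - 78)) - 9486) = 1/((½ + 4*(-74)) - 9486) = 1/((½ - 296) - 9486) = 1/(-591/2 - 9486) = 1/(-19563/2) = -2/19563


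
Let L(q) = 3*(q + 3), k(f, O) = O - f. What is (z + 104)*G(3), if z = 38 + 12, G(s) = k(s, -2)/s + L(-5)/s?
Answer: -1694/3 ≈ -564.67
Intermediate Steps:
L(q) = 9 + 3*q (L(q) = 3*(3 + q) = 9 + 3*q)
G(s) = -6/s + (-2 - s)/s (G(s) = (-2 - s)/s + (9 + 3*(-5))/s = (-2 - s)/s + (9 - 15)/s = (-2 - s)/s - 6/s = -6/s + (-2 - s)/s)
z = 50
(z + 104)*G(3) = (50 + 104)*((-8 - 1*3)/3) = 154*((-8 - 3)/3) = 154*((1/3)*(-11)) = 154*(-11/3) = -1694/3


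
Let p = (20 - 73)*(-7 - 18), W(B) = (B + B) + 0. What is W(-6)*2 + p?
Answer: 1301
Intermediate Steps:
W(B) = 2*B (W(B) = 2*B + 0 = 2*B)
p = 1325 (p = -53*(-25) = 1325)
W(-6)*2 + p = (2*(-6))*2 + 1325 = -12*2 + 1325 = -24 + 1325 = 1301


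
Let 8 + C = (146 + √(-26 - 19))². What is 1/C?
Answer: 21263/455952049 - 876*I*√5/455952049 ≈ 4.6634e-5 - 4.2961e-6*I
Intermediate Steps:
C = -8 + (146 + 3*I*√5)² (C = -8 + (146 + √(-26 - 19))² = -8 + (146 + √(-45))² = -8 + (146 + 3*I*√5)² ≈ 21263.0 + 1958.8*I)
1/C = 1/(21263 + 876*I*√5)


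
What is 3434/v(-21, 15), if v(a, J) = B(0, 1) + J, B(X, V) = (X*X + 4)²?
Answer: 3434/31 ≈ 110.77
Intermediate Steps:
B(X, V) = (4 + X²)² (B(X, V) = (X² + 4)² = (4 + X²)²)
v(a, J) = 16 + J (v(a, J) = (4 + 0²)² + J = (4 + 0)² + J = 4² + J = 16 + J)
3434/v(-21, 15) = 3434/(16 + 15) = 3434/31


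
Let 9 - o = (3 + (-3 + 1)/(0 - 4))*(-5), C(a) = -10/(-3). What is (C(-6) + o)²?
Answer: 32041/36 ≈ 890.03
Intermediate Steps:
C(a) = 10/3 (C(a) = -10*(-⅓) = 10/3)
o = 53/2 (o = 9 - (3 + (-3 + 1)/(0 - 4))*(-5) = 9 - (3 - 2/(-4))*(-5) = 9 - (3 - 2*(-¼))*(-5) = 9 - (3 + ½)*(-5) = 9 - 7*(-5)/2 = 9 - 1*(-35/2) = 9 + 35/2 = 53/2 ≈ 26.500)
(C(-6) + o)² = (10/3 + 53/2)² = (179/6)² = 32041/36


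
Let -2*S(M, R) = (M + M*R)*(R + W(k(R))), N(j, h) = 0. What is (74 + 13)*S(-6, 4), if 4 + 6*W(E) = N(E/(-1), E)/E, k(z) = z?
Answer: 4350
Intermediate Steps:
W(E) = -2/3 (W(E) = -2/3 + (0/E)/6 = -2/3 + (1/6)*0 = -2/3 + 0 = -2/3)
S(M, R) = -(-2/3 + R)*(M + M*R)/2 (S(M, R) = -(M + M*R)*(R - 2/3)/2 = -(M + M*R)*(-2/3 + R)/2 = -(-2/3 + R)*(M + M*R)/2)
(74 + 13)*S(-6, 4) = (74 + 13)*((1/6)*(-6)*(2 - 1*4 - 3*4**2)) = 87*((1/6)*(-6)*(2 - 4 - 3*16)) = 87*((1/6)*(-6)*(2 - 4 - 48)) = 87*((1/6)*(-6)*(-50)) = 87*50 = 4350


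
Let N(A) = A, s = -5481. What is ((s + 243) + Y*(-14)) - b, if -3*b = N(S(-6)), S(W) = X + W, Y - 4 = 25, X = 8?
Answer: -16930/3 ≈ -5643.3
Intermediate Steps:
Y = 29 (Y = 4 + 25 = 29)
S(W) = 8 + W
b = -2/3 (b = -(8 - 6)/3 = -1/3*2 = -2/3 ≈ -0.66667)
((s + 243) + Y*(-14)) - b = ((-5481 + 243) + 29*(-14)) - 1*(-2/3) = (-5238 - 406) + 2/3 = -5644 + 2/3 = -16930/3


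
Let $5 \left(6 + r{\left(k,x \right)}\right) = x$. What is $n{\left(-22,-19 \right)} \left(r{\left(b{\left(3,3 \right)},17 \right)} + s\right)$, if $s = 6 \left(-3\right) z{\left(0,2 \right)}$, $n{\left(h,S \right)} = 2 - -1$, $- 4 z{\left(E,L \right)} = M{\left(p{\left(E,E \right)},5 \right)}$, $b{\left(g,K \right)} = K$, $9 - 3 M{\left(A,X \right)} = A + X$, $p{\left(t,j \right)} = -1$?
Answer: $\frac{147}{10} \approx 14.7$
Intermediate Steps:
$M{\left(A,X \right)} = 3 - \frac{A}{3} - \frac{X}{3}$ ($M{\left(A,X \right)} = 3 - \frac{A + X}{3} = 3 - \left(\frac{A}{3} + \frac{X}{3}\right) = 3 - \frac{A}{3} - \frac{X}{3}$)
$r{\left(k,x \right)} = -6 + \frac{x}{5}$
$z{\left(E,L \right)} = - \frac{5}{12}$ ($z{\left(E,L \right)} = - \frac{3 - - \frac{1}{3} - \frac{5}{3}}{4} = - \frac{3 + \frac{1}{3} - \frac{5}{3}}{4} = \left(- \frac{1}{4}\right) \frac{5}{3} = - \frac{5}{12}$)
$n{\left(h,S \right)} = 3$ ($n{\left(h,S \right)} = 2 + 1 = 3$)
$s = \frac{15}{2}$ ($s = 6 \left(-3\right) \left(- \frac{5}{12}\right) = \left(-18\right) \left(- \frac{5}{12}\right) = \frac{15}{2} \approx 7.5$)
$n{\left(-22,-19 \right)} \left(r{\left(b{\left(3,3 \right)},17 \right)} + s\right) = 3 \left(\left(-6 + \frac{1}{5} \cdot 17\right) + \frac{15}{2}\right) = 3 \left(\left(-6 + \frac{17}{5}\right) + \frac{15}{2}\right) = 3 \left(- \frac{13}{5} + \frac{15}{2}\right) = 3 \cdot \frac{49}{10} = \frac{147}{10}$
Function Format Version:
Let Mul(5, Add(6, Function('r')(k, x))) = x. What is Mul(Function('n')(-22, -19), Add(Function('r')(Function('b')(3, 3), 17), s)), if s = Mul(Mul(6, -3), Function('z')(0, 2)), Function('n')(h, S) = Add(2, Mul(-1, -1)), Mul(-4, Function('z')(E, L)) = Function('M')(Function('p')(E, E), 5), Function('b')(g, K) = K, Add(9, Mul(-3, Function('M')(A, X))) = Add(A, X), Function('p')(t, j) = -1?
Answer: Rational(147, 10) ≈ 14.700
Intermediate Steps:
Function('M')(A, X) = Add(3, Mul(Rational(-1, 3), A), Mul(Rational(-1, 3), X)) (Function('M')(A, X) = Add(3, Mul(Rational(-1, 3), Add(A, X))) = Add(3, Add(Mul(Rational(-1, 3), A), Mul(Rational(-1, 3), X))) = Add(3, Mul(Rational(-1, 3), A), Mul(Rational(-1, 3), X)))
Function('r')(k, x) = Add(-6, Mul(Rational(1, 5), x))
Function('z')(E, L) = Rational(-5, 12) (Function('z')(E, L) = Mul(Rational(-1, 4), Add(3, Mul(Rational(-1, 3), -1), Mul(Rational(-1, 3), 5))) = Mul(Rational(-1, 4), Add(3, Rational(1, 3), Rational(-5, 3))) = Mul(Rational(-1, 4), Rational(5, 3)) = Rational(-5, 12))
Function('n')(h, S) = 3 (Function('n')(h, S) = Add(2, 1) = 3)
s = Rational(15, 2) (s = Mul(Mul(6, -3), Rational(-5, 12)) = Mul(-18, Rational(-5, 12)) = Rational(15, 2) ≈ 7.5000)
Mul(Function('n')(-22, -19), Add(Function('r')(Function('b')(3, 3), 17), s)) = Mul(3, Add(Add(-6, Mul(Rational(1, 5), 17)), Rational(15, 2))) = Mul(3, Add(Add(-6, Rational(17, 5)), Rational(15, 2))) = Mul(3, Add(Rational(-13, 5), Rational(15, 2))) = Mul(3, Rational(49, 10)) = Rational(147, 10)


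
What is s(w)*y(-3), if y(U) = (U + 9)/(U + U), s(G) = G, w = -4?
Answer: 4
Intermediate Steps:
y(U) = (9 + U)/(2*U) (y(U) = (9 + U)/((2*U)) = (9 + U)*(1/(2*U)) = (9 + U)/(2*U))
s(w)*y(-3) = -2*(9 - 3)/(-3) = -2*(-1)*6/3 = -4*(-1) = 4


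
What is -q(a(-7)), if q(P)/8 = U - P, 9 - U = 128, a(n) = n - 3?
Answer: 872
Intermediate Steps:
a(n) = -3 + n
U = -119 (U = 9 - 1*128 = 9 - 128 = -119)
q(P) = -952 - 8*P (q(P) = 8*(-119 - P) = -952 - 8*P)
-q(a(-7)) = -(-952 - 8*(-3 - 7)) = -(-952 - 8*(-10)) = -(-952 + 80) = -1*(-872) = 872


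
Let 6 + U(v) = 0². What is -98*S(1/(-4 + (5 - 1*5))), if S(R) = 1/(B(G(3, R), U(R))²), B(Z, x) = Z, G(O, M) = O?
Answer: -98/9 ≈ -10.889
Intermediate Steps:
U(v) = -6 (U(v) = -6 + 0² = -6 + 0 = -6)
S(R) = ⅑ (S(R) = 1/(3²) = 1/9 = ⅑)
-98*S(1/(-4 + (5 - 1*5))) = -98*⅑ = -98/9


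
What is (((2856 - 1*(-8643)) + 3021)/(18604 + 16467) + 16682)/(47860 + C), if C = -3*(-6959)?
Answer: 585068942/2410675327 ≈ 0.24270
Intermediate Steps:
C = 20877
(((2856 - 1*(-8643)) + 3021)/(18604 + 16467) + 16682)/(47860 + C) = (((2856 - 1*(-8643)) + 3021)/(18604 + 16467) + 16682)/(47860 + 20877) = (((2856 + 8643) + 3021)/35071 + 16682)/68737 = ((11499 + 3021)*(1/35071) + 16682)*(1/68737) = (14520*(1/35071) + 16682)*(1/68737) = (14520/35071 + 16682)*(1/68737) = (585068942/35071)*(1/68737) = 585068942/2410675327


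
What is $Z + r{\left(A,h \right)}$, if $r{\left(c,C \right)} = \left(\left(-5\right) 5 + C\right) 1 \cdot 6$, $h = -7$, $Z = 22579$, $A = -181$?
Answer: $22387$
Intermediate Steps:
$r{\left(c,C \right)} = -150 + 6 C$ ($r{\left(c,C \right)} = \left(-25 + C\right) 1 \cdot 6 = \left(-25 + C\right) 6 = -150 + 6 C$)
$Z + r{\left(A,h \right)} = 22579 + \left(-150 + 6 \left(-7\right)\right) = 22579 - 192 = 22387$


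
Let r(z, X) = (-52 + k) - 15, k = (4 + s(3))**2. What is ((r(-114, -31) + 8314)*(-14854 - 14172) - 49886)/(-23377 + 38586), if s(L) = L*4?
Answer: -246857964/15209 ≈ -16231.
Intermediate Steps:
s(L) = 4*L
k = 256 (k = (4 + 4*3)**2 = (4 + 12)**2 = 16**2 = 256)
r(z, X) = 189 (r(z, X) = (-52 + 256) - 15 = 204 - 15 = 189)
((r(-114, -31) + 8314)*(-14854 - 14172) - 49886)/(-23377 + 38586) = ((189 + 8314)*(-14854 - 14172) - 49886)/(-23377 + 38586) = (8503*(-29026) - 49886)/15209 = (-246808078 - 49886)*(1/15209) = -246857964*1/15209 = -246857964/15209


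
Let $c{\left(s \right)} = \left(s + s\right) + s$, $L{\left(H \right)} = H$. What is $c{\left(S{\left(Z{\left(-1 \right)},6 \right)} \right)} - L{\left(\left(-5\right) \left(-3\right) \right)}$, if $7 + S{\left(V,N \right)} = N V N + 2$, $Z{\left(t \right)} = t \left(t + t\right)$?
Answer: $186$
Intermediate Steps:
$Z{\left(t \right)} = 2 t^{2}$ ($Z{\left(t \right)} = t 2 t = 2 t^{2}$)
$S{\left(V,N \right)} = -5 + V N^{2}$ ($S{\left(V,N \right)} = -7 + \left(N V N + 2\right) = -7 + \left(V N^{2} + 2\right) = -7 + \left(2 + V N^{2}\right) = -5 + V N^{2}$)
$c{\left(s \right)} = 3 s$ ($c{\left(s \right)} = 2 s + s = 3 s$)
$c{\left(S{\left(Z{\left(-1 \right)},6 \right)} \right)} - L{\left(\left(-5\right) \left(-3\right) \right)} = 3 \left(-5 + 2 \left(-1\right)^{2} \cdot 6^{2}\right) - \left(-5\right) \left(-3\right) = 3 \left(-5 + 2 \cdot 1 \cdot 36\right) - 15 = 3 \left(-5 + 2 \cdot 36\right) - 15 = 3 \left(-5 + 72\right) - 15 = 3 \cdot 67 - 15 = 201 - 15 = 186$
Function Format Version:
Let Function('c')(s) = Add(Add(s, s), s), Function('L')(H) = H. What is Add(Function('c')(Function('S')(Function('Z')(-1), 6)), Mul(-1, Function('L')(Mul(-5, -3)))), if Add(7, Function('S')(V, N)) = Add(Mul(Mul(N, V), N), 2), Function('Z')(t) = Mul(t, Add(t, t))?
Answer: 186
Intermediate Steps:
Function('Z')(t) = Mul(2, Pow(t, 2)) (Function('Z')(t) = Mul(t, Mul(2, t)) = Mul(2, Pow(t, 2)))
Function('S')(V, N) = Add(-5, Mul(V, Pow(N, 2))) (Function('S')(V, N) = Add(-7, Add(Mul(Mul(N, V), N), 2)) = Add(-7, Add(Mul(V, Pow(N, 2)), 2)) = Add(-7, Add(2, Mul(V, Pow(N, 2)))) = Add(-5, Mul(V, Pow(N, 2))))
Function('c')(s) = Mul(3, s) (Function('c')(s) = Add(Mul(2, s), s) = Mul(3, s))
Add(Function('c')(Function('S')(Function('Z')(-1), 6)), Mul(-1, Function('L')(Mul(-5, -3)))) = Add(Mul(3, Add(-5, Mul(Mul(2, Pow(-1, 2)), Pow(6, 2)))), Mul(-1, Mul(-5, -3))) = Add(Mul(3, Add(-5, Mul(Mul(2, 1), 36))), Mul(-1, 15)) = Add(Mul(3, Add(-5, Mul(2, 36))), -15) = Add(Mul(3, Add(-5, 72)), -15) = Add(Mul(3, 67), -15) = Add(201, -15) = 186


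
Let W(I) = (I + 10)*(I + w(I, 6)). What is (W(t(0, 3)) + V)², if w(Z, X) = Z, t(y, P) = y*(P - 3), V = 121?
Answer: 14641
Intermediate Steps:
t(y, P) = y*(-3 + P)
W(I) = 2*I*(10 + I) (W(I) = (I + 10)*(I + I) = (10 + I)*(2*I) = 2*I*(10 + I))
(W(t(0, 3)) + V)² = (2*(0*(-3 + 3))*(10 + 0*(-3 + 3)) + 121)² = (2*(0*0)*(10 + 0*0) + 121)² = (2*0*(10 + 0) + 121)² = (2*0*10 + 121)² = (0 + 121)² = 121² = 14641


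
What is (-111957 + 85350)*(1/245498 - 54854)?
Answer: 358304423771637/245498 ≈ 1.4595e+9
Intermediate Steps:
(-111957 + 85350)*(1/245498 - 54854) = -26607*(1/245498 - 54854) = -26607*(-13466547291/245498) = 358304423771637/245498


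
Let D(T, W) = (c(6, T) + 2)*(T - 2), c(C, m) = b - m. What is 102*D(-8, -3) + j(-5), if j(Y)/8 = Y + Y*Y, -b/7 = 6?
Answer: 32800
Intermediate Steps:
b = -42 (b = -7*6 = -42)
c(C, m) = -42 - m
D(T, W) = (-40 - T)*(-2 + T) (D(T, W) = ((-42 - T) + 2)*(T - 2) = (-40 - T)*(-2 + T))
j(Y) = 8*Y + 8*Y**2 (j(Y) = 8*(Y + Y*Y) = 8*(Y + Y**2) = 8*Y + 8*Y**2)
102*D(-8, -3) + j(-5) = 102*(80 - 1*(-8)**2 - 38*(-8)) + 8*(-5)*(1 - 5) = 102*(80 - 1*64 + 304) + 8*(-5)*(-4) = 102*(80 - 64 + 304) + 160 = 102*320 + 160 = 32640 + 160 = 32800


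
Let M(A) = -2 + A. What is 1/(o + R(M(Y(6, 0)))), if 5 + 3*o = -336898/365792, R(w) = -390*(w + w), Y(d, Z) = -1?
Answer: 548688/1282846991 ≈ 0.00042771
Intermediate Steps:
R(w) = -780*w
o = -1082929/548688 (o = -5/3 + (-336898/365792)/3 = -5/3 + (-336898*1/365792)/3 = -5/3 + (⅓)*(-168449/182896) = -5/3 - 168449/548688 = -1082929/548688 ≈ -1.9737)
1/(o + R(M(Y(6, 0)))) = 1/(-1082929/548688 - 780*(-2 - 1)) = 1/(-1082929/548688 - 780*(-3)) = 1/(-1082929/548688 + 2340) = 1/(1282846991/548688) = 548688/1282846991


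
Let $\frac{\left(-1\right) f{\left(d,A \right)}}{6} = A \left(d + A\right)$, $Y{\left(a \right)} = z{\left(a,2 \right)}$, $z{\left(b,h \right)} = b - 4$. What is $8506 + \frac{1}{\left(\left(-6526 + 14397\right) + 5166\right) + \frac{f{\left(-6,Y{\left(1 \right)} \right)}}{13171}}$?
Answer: $\frac{1460566676661}{171710165} \approx 8506.0$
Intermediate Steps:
$z{\left(b,h \right)} = -4 + b$ ($z{\left(b,h \right)} = b - 4 = -4 + b$)
$Y{\left(a \right)} = -4 + a$
$f{\left(d,A \right)} = - 6 A \left(A + d\right)$ ($f{\left(d,A \right)} = - 6 A \left(d + A\right) = - 6 A \left(A + d\right)$)
$8506 + \frac{1}{\left(\left(-6526 + 14397\right) + 5166\right) + \frac{f{\left(-6,Y{\left(1 \right)} \right)}}{13171}} = 8506 + \frac{1}{\left(\left(-6526 + 14397\right) + 5166\right) + \frac{\left(-6\right) \left(-4 + 1\right) \left(\left(-4 + 1\right) - 6\right)}{13171}} = 8506 + \frac{1}{\left(7871 + 5166\right) + \left(-6\right) \left(-3\right) \left(-3 - 6\right) \frac{1}{13171}} = 8506 + \frac{1}{13037 + \left(-6\right) \left(-3\right) \left(-9\right) \frac{1}{13171}} = 8506 + \frac{1}{13037 - \frac{162}{13171}} = 8506 + \frac{1}{\frac{171710165}{13171}} = 8506 + \frac{13171}{171710165} = \frac{1460566676661}{171710165}$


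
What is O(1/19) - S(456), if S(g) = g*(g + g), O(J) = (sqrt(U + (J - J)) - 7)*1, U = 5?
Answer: -415879 + sqrt(5) ≈ -4.1588e+5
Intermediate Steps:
O(J) = -7 + sqrt(5) (O(J) = (sqrt(5 + (J - J)) - 7)*1 = (sqrt(5 + 0) - 7)*1 = (sqrt(5) - 7)*1 = (-7 + sqrt(5))*1 = -7 + sqrt(5))
S(g) = 2*g**2 (S(g) = g*(2*g) = 2*g**2)
O(1/19) - S(456) = (-7 + sqrt(5)) - 2*456**2 = (-7 + sqrt(5)) - 2*207936 = (-7 + sqrt(5)) - 1*415872 = (-7 + sqrt(5)) - 415872 = -415879 + sqrt(5)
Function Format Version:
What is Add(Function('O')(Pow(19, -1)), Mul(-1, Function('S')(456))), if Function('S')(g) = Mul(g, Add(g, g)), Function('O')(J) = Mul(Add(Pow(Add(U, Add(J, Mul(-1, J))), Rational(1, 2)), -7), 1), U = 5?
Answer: Add(-415879, Pow(5, Rational(1, 2))) ≈ -4.1588e+5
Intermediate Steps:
Function('O')(J) = Add(-7, Pow(5, Rational(1, 2))) (Function('O')(J) = Mul(Add(Pow(Add(5, Add(J, Mul(-1, J))), Rational(1, 2)), -7), 1) = Mul(Add(Pow(Add(5, 0), Rational(1, 2)), -7), 1) = Mul(Add(Pow(5, Rational(1, 2)), -7), 1) = Mul(Add(-7, Pow(5, Rational(1, 2))), 1) = Add(-7, Pow(5, Rational(1, 2))))
Function('S')(g) = Mul(2, Pow(g, 2)) (Function('S')(g) = Mul(g, Mul(2, g)) = Mul(2, Pow(g, 2)))
Add(Function('O')(Pow(19, -1)), Mul(-1, Function('S')(456))) = Add(Add(-7, Pow(5, Rational(1, 2))), Mul(-1, Mul(2, Pow(456, 2)))) = Add(Add(-7, Pow(5, Rational(1, 2))), Mul(-1, Mul(2, 207936))) = Add(Add(-7, Pow(5, Rational(1, 2))), Mul(-1, 415872)) = Add(Add(-7, Pow(5, Rational(1, 2))), -415872) = Add(-415879, Pow(5, Rational(1, 2)))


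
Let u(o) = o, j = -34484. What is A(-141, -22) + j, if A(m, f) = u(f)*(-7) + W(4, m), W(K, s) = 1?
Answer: -34329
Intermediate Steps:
A(m, f) = 1 - 7*f (A(m, f) = f*(-7) + 1 = -7*f + 1 = 1 - 7*f)
A(-141, -22) + j = (1 - 7*(-22)) - 34484 = (1 + 154) - 34484 = 155 - 34484 = -34329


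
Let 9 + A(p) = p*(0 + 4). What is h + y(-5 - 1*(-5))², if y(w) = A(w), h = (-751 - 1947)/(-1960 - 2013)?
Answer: 324511/3973 ≈ 81.679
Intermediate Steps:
h = 2698/3973 (h = -2698/(-3973) = -2698*(-1/3973) = 2698/3973 ≈ 0.67908)
A(p) = -9 + 4*p (A(p) = -9 + p*(0 + 4) = -9 + p*4 = -9 + 4*p)
y(w) = -9 + 4*w
h + y(-5 - 1*(-5))² = 2698/3973 + (-9 + 4*(-5 - 1*(-5)))² = 2698/3973 + (-9 + 4*(-5 + 5))² = 2698/3973 + (-9 + 4*0)² = 2698/3973 + (-9 + 0)² = 2698/3973 + (-9)² = 2698/3973 + 81 = 324511/3973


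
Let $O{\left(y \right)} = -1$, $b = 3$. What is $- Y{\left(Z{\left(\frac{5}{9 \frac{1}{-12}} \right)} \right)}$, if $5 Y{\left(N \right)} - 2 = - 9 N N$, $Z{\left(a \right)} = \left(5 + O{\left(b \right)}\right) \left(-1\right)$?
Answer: $\frac{142}{5} \approx 28.4$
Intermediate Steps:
$Z{\left(a \right)} = -4$ ($Z{\left(a \right)} = \left(5 - 1\right) \left(-1\right) = 4 \left(-1\right) = -4$)
$Y{\left(N \right)} = \frac{2}{5} - \frac{9 N^{2}}{5}$ ($Y{\left(N \right)} = \frac{2}{5} + \frac{- 9 N N}{5} = \frac{2}{5} + \frac{\left(-9\right) N^{2}}{5} = \frac{2}{5} - \frac{9 N^{2}}{5}$)
$- Y{\left(Z{\left(\frac{5}{9 \frac{1}{-12}} \right)} \right)} = - (\frac{2}{5} - \frac{9 \left(-4\right)^{2}}{5}) = - (\frac{2}{5} - \frac{144}{5}) = \left(-1\right) \left(- \frac{142}{5}\right) = \frac{142}{5}$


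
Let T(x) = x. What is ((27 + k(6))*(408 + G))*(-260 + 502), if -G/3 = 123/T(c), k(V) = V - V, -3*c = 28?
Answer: 40938777/14 ≈ 2.9242e+6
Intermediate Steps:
c = -28/3 (c = -1/3*28 = -28/3 ≈ -9.3333)
k(V) = 0
G = 1107/28 (G = -369/(-28/3) = -369*(-3)/28 = -3*(-369/28) = 1107/28 ≈ 39.536)
((27 + k(6))*(408 + G))*(-260 + 502) = ((27 + 0)*(408 + 1107/28))*(-260 + 502) = (27*(12531/28))*242 = (338337/28)*242 = 40938777/14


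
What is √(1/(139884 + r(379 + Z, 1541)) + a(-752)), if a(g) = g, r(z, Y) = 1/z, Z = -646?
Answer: I*√1049002253048549999/37349027 ≈ 27.423*I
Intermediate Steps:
√(1/(139884 + r(379 + Z, 1541)) + a(-752)) = √(1/(139884 + 1/(379 - 646)) - 752) = √(1/(139884 + 1/(-267)) - 752) = √(1/(139884 - 1/267) - 752) = √(1/(37349027/267) - 752) = √(267/37349027 - 752) = √(-28086468037/37349027) = I*√1049002253048549999/37349027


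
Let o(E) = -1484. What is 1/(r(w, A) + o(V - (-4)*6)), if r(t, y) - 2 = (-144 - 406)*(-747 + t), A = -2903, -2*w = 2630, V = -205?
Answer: 1/1132618 ≈ 8.8291e-7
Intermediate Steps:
w = -1315 (w = -1/2*2630 = -1315)
r(t, y) = 410852 - 550*t (r(t, y) = 2 + (-144 - 406)*(-747 + t) = 2 - 550*(-747 + t) = 2 + (410850 - 550*t) = 410852 - 550*t)
1/(r(w, A) + o(V - (-4)*6)) = 1/((410852 - 550*(-1315)) - 1484) = 1/((410852 + 723250) - 1484) = 1/(1134102 - 1484) = 1/1132618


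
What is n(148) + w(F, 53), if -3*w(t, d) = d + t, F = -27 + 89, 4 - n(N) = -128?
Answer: 281/3 ≈ 93.667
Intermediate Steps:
n(N) = 132 (n(N) = 4 - 1*(-128) = 4 + 128 = 132)
F = 62
w(t, d) = -d/3 - t/3 (w(t, d) = -(d + t)/3 = -d/3 - t/3)
n(148) + w(F, 53) = 132 + (-⅓*53 - ⅓*62) = 132 + (-53/3 - 62/3) = 132 - 115/3 = 281/3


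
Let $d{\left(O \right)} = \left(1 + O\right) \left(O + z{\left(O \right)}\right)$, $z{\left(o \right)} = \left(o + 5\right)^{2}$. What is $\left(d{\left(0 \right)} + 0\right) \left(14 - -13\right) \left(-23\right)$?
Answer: $-15525$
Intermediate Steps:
$z{\left(o \right)} = \left(5 + o\right)^{2}$
$d{\left(O \right)} = \left(1 + O\right) \left(O + \left(5 + O\right)^{2}\right)$
$\left(d{\left(0 \right)} + 0\right) \left(14 - -13\right) \left(-23\right) = \left(\left(25 + 0^{3} + 12 \cdot 0^{2} + 36 \cdot 0\right) + 0\right) \left(14 - -13\right) \left(-23\right) = \left(\left(25 + 0 + 12 \cdot 0 + 0\right) + 0\right) \left(14 + 13\right) \left(-23\right) = \left(\left(25 + 0 + 0 + 0\right) + 0\right) 27 \left(-23\right) = \left(25 + 0\right) 27 \left(-23\right) = 25 \cdot 27 \left(-23\right) = 675 \left(-23\right) = -15525$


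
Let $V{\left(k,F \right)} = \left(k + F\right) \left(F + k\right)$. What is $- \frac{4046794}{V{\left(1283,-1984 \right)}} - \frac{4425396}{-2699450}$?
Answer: $- \frac{4374737021752}{663256214725} \approx -6.5958$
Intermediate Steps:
$V{\left(k,F \right)} = \left(F + k\right)^{2}$ ($V{\left(k,F \right)} = \left(F + k\right) \left(F + k\right) = \left(F + k\right)^{2}$)
$- \frac{4046794}{V{\left(1283,-1984 \right)}} - \frac{4425396}{-2699450} = - \frac{4046794}{\left(-1984 + 1283\right)^{2}} - \frac{4425396}{-2699450} = - \frac{4046794}{\left(-701\right)^{2}} - - \frac{2212698}{1349725} = - \frac{4046794}{491401} + \frac{2212698}{1349725} = - \frac{4374737021752}{663256214725}$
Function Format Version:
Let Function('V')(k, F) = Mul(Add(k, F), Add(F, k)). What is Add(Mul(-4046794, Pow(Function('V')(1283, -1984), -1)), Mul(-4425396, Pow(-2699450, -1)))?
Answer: Rational(-4374737021752, 663256214725) ≈ -6.5958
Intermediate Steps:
Function('V')(k, F) = Pow(Add(F, k), 2) (Function('V')(k, F) = Mul(Add(F, k), Add(F, k)) = Pow(Add(F, k), 2))
Add(Mul(-4046794, Pow(Function('V')(1283, -1984), -1)), Mul(-4425396, Pow(-2699450, -1))) = Add(Mul(-4046794, Pow(Pow(Add(-1984, 1283), 2), -1)), Mul(-4425396, Pow(-2699450, -1))) = Add(Mul(-4046794, Pow(Pow(-701, 2), -1)), Mul(-4425396, Rational(-1, 2699450))) = Add(Mul(-4046794, Pow(491401, -1)), Rational(2212698, 1349725)) = Add(Mul(-4046794, Rational(1, 491401)), Rational(2212698, 1349725)) = Add(Rational(-4046794, 491401), Rational(2212698, 1349725)) = Rational(-4374737021752, 663256214725)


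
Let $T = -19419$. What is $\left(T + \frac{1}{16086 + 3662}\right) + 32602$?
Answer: $\frac{260337885}{19748} \approx 13183.0$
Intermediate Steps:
$\left(T + \frac{1}{16086 + 3662}\right) + 32602 = \left(-19419 + \frac{1}{16086 + 3662}\right) + 32602 = \left(-19419 + \frac{1}{19748}\right) + 32602 = - \frac{383486411}{19748} + 32602 = \frac{260337885}{19748}$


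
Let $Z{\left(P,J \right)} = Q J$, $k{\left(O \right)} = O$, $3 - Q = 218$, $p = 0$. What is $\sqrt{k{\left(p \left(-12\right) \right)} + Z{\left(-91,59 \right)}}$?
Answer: $i \sqrt{12685} \approx 112.63 i$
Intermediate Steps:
$Q = -215$ ($Q = 3 - 218 = -215$)
$Z{\left(P,J \right)} = - 215 J$
$\sqrt{k{\left(p \left(-12\right) \right)} + Z{\left(-91,59 \right)}} = \sqrt{0 \left(-12\right) - 12685} = \sqrt{0 - 12685} = \sqrt{-12685} = i \sqrt{12685}$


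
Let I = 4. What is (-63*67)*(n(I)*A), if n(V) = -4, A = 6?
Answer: 101304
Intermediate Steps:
(-63*67)*(n(I)*A) = (-63*67)*(-4*6) = -4221*(-24) = 101304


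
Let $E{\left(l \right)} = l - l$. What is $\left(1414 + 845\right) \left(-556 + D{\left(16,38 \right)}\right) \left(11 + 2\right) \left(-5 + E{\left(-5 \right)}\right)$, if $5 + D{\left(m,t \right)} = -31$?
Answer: $86926320$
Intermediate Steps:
$E{\left(l \right)} = 0$
$D{\left(m,t \right)} = -36$ ($D{\left(m,t \right)} = -5 - 31 = -36$)
$\left(1414 + 845\right) \left(-556 + D{\left(16,38 \right)}\right) \left(11 + 2\right) \left(-5 + E{\left(-5 \right)}\right) = \left(1414 + 845\right) \left(-556 - 36\right) \left(11 + 2\right) \left(-5 + 0\right) = 2259 \left(-592\right) 13 \left(-5\right) = \left(-1337328\right) \left(-65\right) = 86926320$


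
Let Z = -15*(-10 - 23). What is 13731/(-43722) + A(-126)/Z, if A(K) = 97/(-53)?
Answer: -40497091/127449630 ≈ -0.31775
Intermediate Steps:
A(K) = -97/53 (A(K) = 97*(-1/53) = -97/53)
Z = 495 (Z = -15*(-33) = 495)
13731/(-43722) + A(-126)/Z = 13731/(-43722) - 97/53/495 = 13731*(-1/43722) - 97/53*1/495 = -4577/14574 - 97/26235 = -40497091/127449630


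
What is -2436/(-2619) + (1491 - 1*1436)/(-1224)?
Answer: 105097/118728 ≈ 0.88519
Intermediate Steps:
-2436/(-2619) + (1491 - 1*1436)/(-1224) = -2436*(-1/2619) + (1491 - 1436)*(-1/1224) = 812/873 + 55*(-1/1224) = 812/873 - 55/1224 = 105097/118728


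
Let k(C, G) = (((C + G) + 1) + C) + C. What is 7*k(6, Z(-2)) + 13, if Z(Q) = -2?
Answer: 132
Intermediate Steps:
k(C, G) = 1 + G + 3*C (k(C, G) = ((1 + C + G) + C) + C = (1 + G + 2*C) + C = 1 + G + 3*C)
7*k(6, Z(-2)) + 13 = 7*(1 - 2 + 3*6) + 13 = 7*(1 - 2 + 18) + 13 = 7*17 + 13 = 119 + 13 = 132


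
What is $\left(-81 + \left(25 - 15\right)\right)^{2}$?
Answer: $5041$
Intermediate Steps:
$\left(-81 + \left(25 - 15\right)\right)^{2} = \left(-81 + 10\right)^{2} = \left(-71\right)^{2} = 5041$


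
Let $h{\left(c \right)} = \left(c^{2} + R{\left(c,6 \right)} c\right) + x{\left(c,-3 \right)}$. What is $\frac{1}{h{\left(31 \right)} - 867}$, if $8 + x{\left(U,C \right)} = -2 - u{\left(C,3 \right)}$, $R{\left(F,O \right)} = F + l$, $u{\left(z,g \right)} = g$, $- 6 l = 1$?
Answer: $\frac{6}{6221} \approx 0.00096447$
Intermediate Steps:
$l = - \frac{1}{6}$ ($l = \left(- \frac{1}{6}\right) 1 = - \frac{1}{6} \approx -0.16667$)
$R{\left(F,O \right)} = - \frac{1}{6} + F$ ($R{\left(F,O \right)} = F - \frac{1}{6} = - \frac{1}{6} + F$)
$x{\left(U,C \right)} = -13$ ($x{\left(U,C \right)} = -8 - 5 = -13$)
$h{\left(c \right)} = -13 + c^{2} + c \left(- \frac{1}{6} + c\right)$ ($h{\left(c \right)} = \left(c^{2} + \left(- \frac{1}{6} + c\right) c\right) - 13 = \left(c^{2} + c \left(- \frac{1}{6} + c\right)\right) - 13 = -13 + c^{2} + c \left(- \frac{1}{6} + c\right)$)
$\frac{1}{h{\left(31 \right)} - 867} = \frac{1}{\left(-13 + 2 \cdot 31^{2} - \frac{31}{6}\right) - 867} = \frac{1}{\left(-13 + 2 \cdot 961 - \frac{31}{6}\right) - 867} = \frac{1}{\left(-13 + 1922 - \frac{31}{6}\right) - 867} = \frac{1}{\frac{11423}{6} - 867} = \frac{1}{\frac{6221}{6}} = \frac{6}{6221}$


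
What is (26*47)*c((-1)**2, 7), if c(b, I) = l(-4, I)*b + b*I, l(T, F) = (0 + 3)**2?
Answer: 19552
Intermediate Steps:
l(T, F) = 9 (l(T, F) = 3**2 = 9)
c(b, I) = 9*b + I*b (c(b, I) = 9*b + b*I = 9*b + I*b)
(26*47)*c((-1)**2, 7) = (26*47)*((-1)**2*(9 + 7)) = 1222*(1*16) = 1222*16 = 19552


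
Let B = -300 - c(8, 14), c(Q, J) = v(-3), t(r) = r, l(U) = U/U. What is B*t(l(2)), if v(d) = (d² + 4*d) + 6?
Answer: -303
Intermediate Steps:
l(U) = 1
v(d) = 6 + d² + 4*d
c(Q, J) = 3 (c(Q, J) = 6 + (-3)² + 4*(-3) = 6 + 9 - 12 = 3)
B = -303 (B = -300 - 1*3 = -300 - 3 = -303)
B*t(l(2)) = -303*1 = -303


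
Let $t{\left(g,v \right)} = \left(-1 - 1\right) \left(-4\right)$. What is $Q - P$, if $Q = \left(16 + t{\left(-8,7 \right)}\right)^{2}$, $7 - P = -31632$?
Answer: $-31063$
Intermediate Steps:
$P = 31639$ ($P = 7 - -31632 = 7 + 31632 = 31639$)
$t{\left(g,v \right)} = 8$ ($t{\left(g,v \right)} = \left(-2\right) \left(-4\right) = 8$)
$Q = 576$ ($Q = \left(16 + 8\right)^{2} = 24^{2} = 576$)
$Q - P = 576 - 31639 = -31063$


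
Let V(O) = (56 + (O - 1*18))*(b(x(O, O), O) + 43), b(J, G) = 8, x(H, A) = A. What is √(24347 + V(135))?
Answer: √33170 ≈ 182.13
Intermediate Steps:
V(O) = 1938 + 51*O (V(O) = (56 + (O - 1*18))*(8 + 43) = (56 + (O - 18))*51 = (56 + (-18 + O))*51 = (38 + O)*51 = 1938 + 51*O)
√(24347 + V(135)) = √(24347 + (1938 + 51*135)) = √(24347 + (1938 + 6885)) = √(24347 + 8823) = √33170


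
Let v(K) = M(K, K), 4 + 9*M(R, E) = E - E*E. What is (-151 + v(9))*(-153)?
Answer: 24395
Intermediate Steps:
M(R, E) = -4/9 - E²/9 + E/9 (M(R, E) = -4/9 + (E - E*E)/9 = -4/9 + (E - E²)/9 = -4/9 + (-E²/9 + E/9) = -4/9 - E²/9 + E/9)
v(K) = -4/9 - K²/9 + K/9
(-151 + v(9))*(-153) = (-151 + (-4/9 - ⅑*9² + (⅑)*9))*(-153) = (-151 + (-4/9 - ⅑*81 + 1))*(-153) = (-151 + (-4/9 - 9 + 1))*(-153) = (-151 - 76/9)*(-153) = -1435/9*(-153) = 24395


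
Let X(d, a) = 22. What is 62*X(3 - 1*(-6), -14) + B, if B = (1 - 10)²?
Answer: 1445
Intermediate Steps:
B = 81 (B = (-9)² = 81)
62*X(3 - 1*(-6), -14) + B = 62*22 + 81 = 1364 + 81 = 1445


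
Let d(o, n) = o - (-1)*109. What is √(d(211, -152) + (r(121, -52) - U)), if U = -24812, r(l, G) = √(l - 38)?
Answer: √(25132 + √83) ≈ 158.56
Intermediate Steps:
r(l, G) = √(-38 + l)
d(o, n) = 109 + o (d(o, n) = o - 1*(-109) = o + 109 = 109 + o)
√(d(211, -152) + (r(121, -52) - U)) = √((109 + 211) + (√(-38 + 121) - 1*(-24812))) = √(320 + (√83 + 24812)) = √(320 + (24812 + √83)) = √(25132 + √83)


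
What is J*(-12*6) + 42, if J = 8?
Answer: -534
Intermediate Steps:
J*(-12*6) + 42 = 8*(-12*6) + 42 = 8*(-72) + 42 = -576 + 42 = -534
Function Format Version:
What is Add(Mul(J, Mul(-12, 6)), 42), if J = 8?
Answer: -534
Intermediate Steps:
Add(Mul(J, Mul(-12, 6)), 42) = Add(Mul(8, Mul(-12, 6)), 42) = Add(Mul(8, -72), 42) = Add(-576, 42) = -534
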